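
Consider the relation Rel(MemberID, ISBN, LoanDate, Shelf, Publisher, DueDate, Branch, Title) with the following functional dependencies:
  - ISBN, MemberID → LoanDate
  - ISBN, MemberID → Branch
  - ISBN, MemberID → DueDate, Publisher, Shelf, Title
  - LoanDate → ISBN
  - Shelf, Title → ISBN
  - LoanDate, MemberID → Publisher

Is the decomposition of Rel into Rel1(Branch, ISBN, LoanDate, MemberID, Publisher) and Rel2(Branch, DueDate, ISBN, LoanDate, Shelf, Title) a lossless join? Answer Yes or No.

The shared attributes are {Branch, ISBN, LoanDate} and {Branch, ISBN, LoanDate}⁺ = {Branch, ISBN, LoanDate}.
Neither Rel1 nor Rel2 is contained in that closure, so the decomposition is lossy.

No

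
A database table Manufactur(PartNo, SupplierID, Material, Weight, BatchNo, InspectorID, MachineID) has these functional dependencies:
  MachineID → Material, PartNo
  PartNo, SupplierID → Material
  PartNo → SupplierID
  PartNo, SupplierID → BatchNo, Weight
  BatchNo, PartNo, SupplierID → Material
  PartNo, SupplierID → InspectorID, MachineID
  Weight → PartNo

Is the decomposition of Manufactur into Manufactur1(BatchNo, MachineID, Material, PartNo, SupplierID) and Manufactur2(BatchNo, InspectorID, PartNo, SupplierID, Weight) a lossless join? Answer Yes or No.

The shared attributes are {BatchNo, PartNo, SupplierID} and {BatchNo, PartNo, SupplierID}⁺ = {BatchNo, InspectorID, MachineID, Material, PartNo, SupplierID, Weight}.
Since Manufactur1 ⊆ {BatchNo, InspectorID, MachineID, Material, PartNo, SupplierID, Weight}, the intersection is a superkey of Manufactur1; the decomposition is lossless.

Yes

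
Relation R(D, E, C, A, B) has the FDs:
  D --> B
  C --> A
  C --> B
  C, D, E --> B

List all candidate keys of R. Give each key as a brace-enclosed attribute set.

{C, D, E}

No FD produces {C, D, E}, so they must be in every candidate key.
{C, D, E}⁺ = {A, B, C, D, E} — all of the relation — so {C, D, E} is a candidate key.
No smaller or unrelated set reaches every attribute, so there are no other keys.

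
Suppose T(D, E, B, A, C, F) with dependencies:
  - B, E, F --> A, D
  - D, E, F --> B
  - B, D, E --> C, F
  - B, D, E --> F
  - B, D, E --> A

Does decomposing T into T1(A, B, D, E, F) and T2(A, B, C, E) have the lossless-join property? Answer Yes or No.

No

Common attributes: {A, B, E}; their closure is {A, B, E}.
T1 ⊄ {A, B, E} and T2 ⊄ {A, B, E}, so the split is lossy.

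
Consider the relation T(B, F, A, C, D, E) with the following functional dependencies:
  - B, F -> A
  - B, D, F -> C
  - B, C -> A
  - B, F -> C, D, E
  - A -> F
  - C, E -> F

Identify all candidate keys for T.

{A, B}, {B, C}, {B, F}

Attributes never on any right-hand side: {B} — every candidate key must contain it.
Closure of {A, B} is {A, B, C, D, E, F}, the whole schema; {A, B} is a candidate key.
Closure of {B, C} is {A, B, C, D, E, F}, the whole schema; {B, C} is a candidate key.
Closure of {B, F} is {A, B, C, D, E, F}, the whole schema; {B, F} is a candidate key.
No proper subset of any of these is a key, and no other minimal superkey exists.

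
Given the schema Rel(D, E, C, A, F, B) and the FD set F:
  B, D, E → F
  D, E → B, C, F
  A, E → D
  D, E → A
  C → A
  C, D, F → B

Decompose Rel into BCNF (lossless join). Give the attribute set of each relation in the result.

Candidate keys of the original relation: {A, E}, {C, E}, {D, E}.
Within {A, B, C, D, E, F}: {C}⁺ ∩ {A, B, C, D, E, F} = {A, C}, not the whole set, so C → A violates BCNF; decompose into {A, C} and {B, C, D, E, F}.
{A, C}: every determinant is a superkey — BCNF.
Within {B, C, D, E, F}: {C, D, F}⁺ ∩ {B, C, D, E, F} = {B, C, D, F}, not the whole set, so C, D, F → B violates BCNF; decompose into {B, C, D, F} and {C, D, E, F}.
{B, C, D, F}: every determinant is a superkey — BCNF.
{C, D, E, F}: every determinant is a superkey — BCNF.

{A, C}; {B, C, D, F}; {C, D, E, F}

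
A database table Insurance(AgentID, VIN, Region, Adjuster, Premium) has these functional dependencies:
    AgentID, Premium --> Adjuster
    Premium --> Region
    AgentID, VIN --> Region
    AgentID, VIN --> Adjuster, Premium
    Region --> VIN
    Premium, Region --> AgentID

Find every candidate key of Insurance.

{Premium}⁺ = {Adjuster, AgentID, Premium, Region, VIN}, which is every attribute, so {Premium} is a candidate key.
{AgentID, Region}⁺ = {Adjuster, AgentID, Premium, Region, VIN}, which is every attribute, so {AgentID, Region} is a candidate key.
{AgentID, VIN}⁺ = {Adjuster, AgentID, Premium, Region, VIN}, which is every attribute, so {AgentID, VIN} is a candidate key.
No proper subset of any of these is a key, and no other minimal superkey exists.

{AgentID, Region}, {AgentID, VIN}, {Premium}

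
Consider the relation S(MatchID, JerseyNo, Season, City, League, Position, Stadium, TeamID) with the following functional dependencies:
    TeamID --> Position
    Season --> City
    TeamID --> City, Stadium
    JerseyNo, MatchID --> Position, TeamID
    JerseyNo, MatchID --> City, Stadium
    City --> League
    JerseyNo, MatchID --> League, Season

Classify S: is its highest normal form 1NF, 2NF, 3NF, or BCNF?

2NF

Candidate key: {JerseyNo, MatchID}. Prime attributes: {JerseyNo, MatchID}.
For TeamID --> Position we have {TeamID}⁺ = {City, League, Position, Stadium, TeamID}; {TeamID} is not a superkey, so BCNF fails.
TeamID --> Position has non-prime {Position} on the right and a non-superkey on the left, so 3NF fails.
No proper subset of a key has a non-prime attribute in its closure, so there is no partial dependency; 2NF holds.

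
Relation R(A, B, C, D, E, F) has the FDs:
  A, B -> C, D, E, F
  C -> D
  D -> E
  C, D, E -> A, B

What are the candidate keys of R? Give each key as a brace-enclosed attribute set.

Closure of {C} is {A, B, C, D, E, F}, the whole schema; {C} is a candidate key.
Closure of {A, B} is {A, B, C, D, E, F}, the whole schema; {A, B} is a candidate key.
Any other superkey properly contains one of these, so there are no further candidate keys.

{A, B}, {C}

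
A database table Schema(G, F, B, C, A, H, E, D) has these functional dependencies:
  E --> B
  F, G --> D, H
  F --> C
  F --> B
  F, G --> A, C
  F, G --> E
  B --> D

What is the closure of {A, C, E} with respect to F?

Start with {A, C, E}.
E --> B applies; add {B} → now {A, B, C, E}.
B --> D applies; add {D} → now {A, B, C, D, E}.
No further FD applies.

{A, B, C, D, E}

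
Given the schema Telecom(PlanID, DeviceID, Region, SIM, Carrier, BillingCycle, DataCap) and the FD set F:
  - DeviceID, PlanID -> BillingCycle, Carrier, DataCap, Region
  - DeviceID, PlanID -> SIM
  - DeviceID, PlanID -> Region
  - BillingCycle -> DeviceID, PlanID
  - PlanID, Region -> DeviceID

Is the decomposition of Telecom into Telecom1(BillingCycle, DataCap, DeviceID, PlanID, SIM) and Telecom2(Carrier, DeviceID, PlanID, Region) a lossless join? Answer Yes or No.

Common attributes: {DeviceID, PlanID}; their closure is {BillingCycle, Carrier, DataCap, DeviceID, PlanID, Region, SIM}.
Telecom1 is contained in that closure, so Telecom1 ∩ Telecom2 -> Telecom1 holds and the join is lossless.

Yes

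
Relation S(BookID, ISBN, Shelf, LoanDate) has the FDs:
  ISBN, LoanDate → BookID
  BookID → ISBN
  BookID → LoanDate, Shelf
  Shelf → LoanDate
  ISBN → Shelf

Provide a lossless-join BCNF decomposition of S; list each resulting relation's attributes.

Candidate keys of the original relation: {BookID}, {ISBN}.
Within {BookID, ISBN, LoanDate, Shelf}: {Shelf}⁺ ∩ {BookID, ISBN, LoanDate, Shelf} = {LoanDate, Shelf}, not the whole set, so Shelf → LoanDate violates BCNF; decompose into {LoanDate, Shelf} and {BookID, ISBN, Shelf}.
{LoanDate, Shelf} is in BCNF.
{BookID, ISBN, Shelf} is in BCNF.

{BookID, ISBN, Shelf}; {LoanDate, Shelf}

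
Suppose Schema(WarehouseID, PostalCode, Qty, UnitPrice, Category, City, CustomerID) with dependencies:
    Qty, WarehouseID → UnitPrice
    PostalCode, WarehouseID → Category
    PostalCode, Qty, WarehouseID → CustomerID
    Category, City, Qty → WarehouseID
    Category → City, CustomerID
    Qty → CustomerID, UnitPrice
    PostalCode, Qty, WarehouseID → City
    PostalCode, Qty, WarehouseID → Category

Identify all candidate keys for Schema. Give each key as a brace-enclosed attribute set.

{Category, PostalCode, Qty}, {PostalCode, Qty, WarehouseID}

Attributes never on any right-hand side: {PostalCode, Qty} — every candidate key must contain all of them.
{Category, PostalCode, Qty}⁺ = {Category, City, CustomerID, PostalCode, Qty, UnitPrice, WarehouseID} — all of the relation — so {Category, PostalCode, Qty} is a candidate key.
{PostalCode, Qty, WarehouseID}⁺ = {Category, City, CustomerID, PostalCode, Qty, UnitPrice, WarehouseID} — all of the relation — so {PostalCode, Qty, WarehouseID} is a candidate key.
No proper subset of any of these is a key, and no other minimal superkey exists.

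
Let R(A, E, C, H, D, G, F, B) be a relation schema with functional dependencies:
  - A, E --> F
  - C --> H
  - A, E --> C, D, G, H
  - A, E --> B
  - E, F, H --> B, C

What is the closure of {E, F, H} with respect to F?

{B, C, E, F, H}

Start with {E, F, H}.
E, F, H --> B, C applies; add {B, C} → now {B, C, E, F, H}.
No further FD applies.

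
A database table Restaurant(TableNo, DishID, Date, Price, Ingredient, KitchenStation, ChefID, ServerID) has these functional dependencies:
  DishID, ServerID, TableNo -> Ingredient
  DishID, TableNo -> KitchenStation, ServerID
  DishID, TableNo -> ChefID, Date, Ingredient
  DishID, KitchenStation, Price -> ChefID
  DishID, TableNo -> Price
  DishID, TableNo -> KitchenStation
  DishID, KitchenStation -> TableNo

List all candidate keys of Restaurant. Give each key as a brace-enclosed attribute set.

No FD produces {DishID}, so it must be in every candidate key.
{DishID, KitchenStation}⁺ = {ChefID, Date, DishID, Ingredient, KitchenStation, Price, ServerID, TableNo}, which is every attribute, so {DishID, KitchenStation} is a candidate key.
{DishID, TableNo}⁺ = {ChefID, Date, DishID, Ingredient, KitchenStation, Price, ServerID, TableNo}, which is every attribute, so {DishID, TableNo} is a candidate key.
These are minimal and exhaustive — every other superkey contains one of them.

{DishID, KitchenStation}, {DishID, TableNo}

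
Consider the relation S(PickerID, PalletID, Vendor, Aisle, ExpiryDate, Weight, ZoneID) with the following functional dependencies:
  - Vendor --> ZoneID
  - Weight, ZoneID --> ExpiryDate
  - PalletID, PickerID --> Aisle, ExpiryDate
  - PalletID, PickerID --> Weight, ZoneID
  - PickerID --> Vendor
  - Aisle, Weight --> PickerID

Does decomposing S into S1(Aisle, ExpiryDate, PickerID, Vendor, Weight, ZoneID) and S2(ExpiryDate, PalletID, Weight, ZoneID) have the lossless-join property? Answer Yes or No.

No

Common attributes: {ExpiryDate, Weight, ZoneID}; their closure is {ExpiryDate, Weight, ZoneID}.
Neither S1 nor S2 is contained in that closure, so the decomposition is lossy.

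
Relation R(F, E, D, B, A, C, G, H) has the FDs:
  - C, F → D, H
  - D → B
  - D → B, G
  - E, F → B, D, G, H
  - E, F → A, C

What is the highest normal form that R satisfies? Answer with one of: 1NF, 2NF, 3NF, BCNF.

Candidate key: {E, F}. Prime attributes: {E, F}.
For C, F → D, H we have {C, F}⁺ = {B, C, D, F, G, H}; {C, F} is not a superkey, so BCNF fails.
C, F → D, H determines the non-prime attributes {D, H} from a non-superkey — 3NF is violated.
No non-prime attribute depends on a proper subset of any candidate key, so 2NF holds.

2NF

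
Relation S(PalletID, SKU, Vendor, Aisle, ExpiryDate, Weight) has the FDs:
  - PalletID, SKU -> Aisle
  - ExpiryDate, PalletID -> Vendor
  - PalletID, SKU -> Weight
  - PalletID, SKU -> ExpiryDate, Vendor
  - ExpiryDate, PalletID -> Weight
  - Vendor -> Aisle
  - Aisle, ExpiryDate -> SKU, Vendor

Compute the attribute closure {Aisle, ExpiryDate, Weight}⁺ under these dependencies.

Start with {Aisle, ExpiryDate, Weight}.
Aisle, ExpiryDate -> SKU, Vendor applies; add {SKU, Vendor} → now {Aisle, ExpiryDate, SKU, Vendor, Weight}.
No further FD applies.

{Aisle, ExpiryDate, SKU, Vendor, Weight}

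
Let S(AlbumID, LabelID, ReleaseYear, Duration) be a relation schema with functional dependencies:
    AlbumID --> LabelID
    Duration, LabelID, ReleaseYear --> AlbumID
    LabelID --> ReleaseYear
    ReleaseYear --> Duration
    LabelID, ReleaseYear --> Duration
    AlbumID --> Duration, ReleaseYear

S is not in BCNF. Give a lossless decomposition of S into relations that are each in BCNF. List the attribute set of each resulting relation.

{AlbumID, LabelID, ReleaseYear}; {Duration, ReleaseYear}

Candidate keys of the original relation: {AlbumID}, {LabelID}.
{AlbumID, Duration, LabelID, ReleaseYear}: {ReleaseYear} determines {Duration, ReleaseYear} here but is not a superkey — split on ReleaseYear --> Duration, giving {Duration, ReleaseYear} and {AlbumID, LabelID, ReleaseYear}.
{Duration, ReleaseYear} is in BCNF.
{AlbumID, LabelID, ReleaseYear} is in BCNF.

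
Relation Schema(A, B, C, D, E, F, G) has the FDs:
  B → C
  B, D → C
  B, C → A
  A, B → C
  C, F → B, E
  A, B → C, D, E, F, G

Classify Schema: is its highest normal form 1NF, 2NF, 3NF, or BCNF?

Candidate keys: {B}, {C, F}. Prime attributes: {B, C, F}.
Each dependency's left side is a superkey — BCNF holds.

BCNF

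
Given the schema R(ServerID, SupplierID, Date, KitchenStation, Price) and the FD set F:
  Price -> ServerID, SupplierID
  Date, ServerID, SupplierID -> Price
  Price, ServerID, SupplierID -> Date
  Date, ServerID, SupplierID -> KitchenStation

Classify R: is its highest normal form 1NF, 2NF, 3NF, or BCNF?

BCNF

Candidate keys: {Date, ServerID, SupplierID}, {Price}. Prime attributes: {Date, Price, ServerID, SupplierID}.
Each dependency's left side is a superkey — BCNF holds.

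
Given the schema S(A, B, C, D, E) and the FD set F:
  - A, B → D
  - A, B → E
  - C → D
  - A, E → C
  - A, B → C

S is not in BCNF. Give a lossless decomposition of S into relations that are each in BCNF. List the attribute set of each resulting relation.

Candidate key of the original relation: {A, B}.
In {A, B, C, D, E}, {C} is not a superkey ({C}⁺ restricted to this set is {C, D}), so split on C → D into {C, D} and {A, B, C, E}.
{C, D} has no BCNF violation.
In {A, B, C, E}, {A, E} is not a superkey ({A, E}⁺ restricted to this set is {A, C, E}), so split on A, E → C into {A, C, E} and {A, B, E}.
{A, C, E} has no BCNF violation.
{A, B, E} has no BCNF violation.

{A, B, E}; {A, C, E}; {C, D}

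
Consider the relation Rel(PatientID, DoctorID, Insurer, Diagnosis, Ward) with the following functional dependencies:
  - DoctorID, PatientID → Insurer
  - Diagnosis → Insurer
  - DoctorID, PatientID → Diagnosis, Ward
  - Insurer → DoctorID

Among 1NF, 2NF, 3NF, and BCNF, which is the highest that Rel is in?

Candidate keys: {Diagnosis, PatientID}, {DoctorID, PatientID}, {Insurer, PatientID}. Prime attributes: {Diagnosis, DoctorID, Insurer, PatientID}.
Diagnosis → Insurer breaks BCNF: {Diagnosis}⁺ = {Diagnosis, DoctorID, Insurer}, so {Diagnosis} is not a superkey.
Since {Insurer} ⊆ prime attributes and every other non-superkey FD also has a prime right side, the schema is in 3NF.

3NF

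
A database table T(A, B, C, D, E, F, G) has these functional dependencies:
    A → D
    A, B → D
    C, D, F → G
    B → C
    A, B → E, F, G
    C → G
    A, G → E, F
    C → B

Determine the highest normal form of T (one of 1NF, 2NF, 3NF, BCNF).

1NF

Candidate keys: {A, B}, {A, C}. Prime attributes: {A, B, C}.
For A → D we have {A}⁺ = {A, D}; {A} is not a superkey, so BCNF fails.
A → D determines the non-prime attribute {D} from a non-superkey — 3NF is violated.
The proper key subset {A} of {A, B} determines non-prime {D}, so the relation is not even in 2NF.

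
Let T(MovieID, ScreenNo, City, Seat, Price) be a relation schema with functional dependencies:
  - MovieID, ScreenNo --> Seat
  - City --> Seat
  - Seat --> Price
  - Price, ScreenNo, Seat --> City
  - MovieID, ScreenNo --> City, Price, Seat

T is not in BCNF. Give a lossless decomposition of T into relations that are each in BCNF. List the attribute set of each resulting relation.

{City, MovieID, ScreenNo}; {City, Seat}; {Price, Seat}

Candidate key of the original relation: {MovieID, ScreenNo}.
Within {City, MovieID, Price, ScreenNo, Seat}: {City}⁺ ∩ {City, MovieID, Price, ScreenNo, Seat} = {City, Price, Seat}, not the whole set, so City --> Price, Seat violates BCNF; decompose into {City, Price, Seat} and {City, MovieID, ScreenNo}.
Within {City, Price, Seat}: {Seat}⁺ ∩ {City, Price, Seat} = {Price, Seat}, not the whole set, so Seat --> Price violates BCNF; decompose into {Price, Seat} and {City, Seat}.
{Price, Seat}: every determinant is a superkey — BCNF.
{City, Seat}: every determinant is a superkey — BCNF.
{City, MovieID, ScreenNo}: every determinant is a superkey — BCNF.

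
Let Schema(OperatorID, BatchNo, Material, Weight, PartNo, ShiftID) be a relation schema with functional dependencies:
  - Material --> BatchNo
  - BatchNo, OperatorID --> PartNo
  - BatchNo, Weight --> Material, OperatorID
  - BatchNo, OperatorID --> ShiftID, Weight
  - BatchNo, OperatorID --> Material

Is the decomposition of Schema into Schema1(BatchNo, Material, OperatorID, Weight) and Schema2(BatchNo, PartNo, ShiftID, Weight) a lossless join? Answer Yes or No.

Schema1 ∩ Schema2 = {BatchNo, Weight}; its closure under F is {BatchNo, Material, OperatorID, PartNo, ShiftID, Weight}.
Schema1 is contained in that closure, so Schema1 ∩ Schema2 --> Schema1 holds and the join is lossless.

Yes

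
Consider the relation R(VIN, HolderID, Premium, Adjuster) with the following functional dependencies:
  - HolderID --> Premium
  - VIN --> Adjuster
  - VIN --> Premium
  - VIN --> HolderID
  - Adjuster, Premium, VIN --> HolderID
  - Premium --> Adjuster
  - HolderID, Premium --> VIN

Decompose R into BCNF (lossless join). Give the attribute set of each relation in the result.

Candidate keys of the original relation: {HolderID}, {VIN}.
{Adjuster, HolderID, Premium, VIN}: {Premium} determines {Adjuster, Premium} here but is not a superkey — split on Premium --> Adjuster, giving {Adjuster, Premium} and {HolderID, Premium, VIN}.
{Adjuster, Premium} is in BCNF.
{HolderID, Premium, VIN} is in BCNF.

{Adjuster, Premium}; {HolderID, Premium, VIN}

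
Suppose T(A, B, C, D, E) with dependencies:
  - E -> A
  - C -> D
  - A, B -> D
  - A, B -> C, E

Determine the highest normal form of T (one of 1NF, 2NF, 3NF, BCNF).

Candidate keys: {A, B}, {B, E}. Prime attributes: {A, B, E}.
E -> A: {E}⁺ = {A, E}, which is not all of the attributes, so the left side is not a superkey — BCNF is violated.
C -> D has non-prime {D} on the right and a non-superkey on the left, so 3NF fails.
Checking every proper subset of each key, none determines a non-prime attribute — 2NF is satisfied.

2NF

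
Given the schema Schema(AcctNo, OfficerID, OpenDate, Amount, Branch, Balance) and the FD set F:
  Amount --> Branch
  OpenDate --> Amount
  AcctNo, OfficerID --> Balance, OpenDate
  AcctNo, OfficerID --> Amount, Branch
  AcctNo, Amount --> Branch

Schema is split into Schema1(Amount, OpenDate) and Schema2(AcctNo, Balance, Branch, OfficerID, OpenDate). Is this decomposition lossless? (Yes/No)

Schema1 ∩ Schema2 = {OpenDate}; its closure under F is {Amount, Branch, OpenDate}.
This includes all of Schema1, so the common attributes are a superkey of Schema1 — the join is lossless.

Yes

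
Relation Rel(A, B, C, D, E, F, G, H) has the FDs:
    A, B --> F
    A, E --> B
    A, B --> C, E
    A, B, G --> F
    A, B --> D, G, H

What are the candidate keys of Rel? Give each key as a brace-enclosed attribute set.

{A, B}, {A, E}

No FD produces {A}, so it must be in every candidate key.
{A, B} is a candidate key since {A, B}⁺ = {A, B, C, D, E, F, G, H} covers every attribute.
{A, E} is a candidate key since {A, E}⁺ = {A, B, C, D, E, F, G, H} covers every attribute.
These are minimal and exhaustive — every other superkey contains one of them.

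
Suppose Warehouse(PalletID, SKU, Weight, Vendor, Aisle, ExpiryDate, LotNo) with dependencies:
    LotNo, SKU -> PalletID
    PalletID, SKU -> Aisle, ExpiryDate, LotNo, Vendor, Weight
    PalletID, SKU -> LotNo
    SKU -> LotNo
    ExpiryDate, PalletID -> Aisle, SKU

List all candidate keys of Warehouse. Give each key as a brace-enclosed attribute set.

Closure of {SKU} is {Aisle, ExpiryDate, LotNo, PalletID, SKU, Vendor, Weight}, the whole schema; {SKU} is a candidate key.
Closure of {ExpiryDate, PalletID} is {Aisle, ExpiryDate, LotNo, PalletID, SKU, Vendor, Weight}, the whole schema; {ExpiryDate, PalletID} is a candidate key.
These are minimal and exhaustive — every other superkey contains one of them.

{ExpiryDate, PalletID}, {SKU}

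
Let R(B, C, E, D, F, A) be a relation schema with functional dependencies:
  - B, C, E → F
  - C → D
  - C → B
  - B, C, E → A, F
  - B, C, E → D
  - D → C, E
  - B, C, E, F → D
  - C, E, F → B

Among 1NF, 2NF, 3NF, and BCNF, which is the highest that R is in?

Candidate keys: {C}, {D}. Prime attributes: {C, D}.
The left-hand side of every FD is a superkey, so BCNF is satisfied.

BCNF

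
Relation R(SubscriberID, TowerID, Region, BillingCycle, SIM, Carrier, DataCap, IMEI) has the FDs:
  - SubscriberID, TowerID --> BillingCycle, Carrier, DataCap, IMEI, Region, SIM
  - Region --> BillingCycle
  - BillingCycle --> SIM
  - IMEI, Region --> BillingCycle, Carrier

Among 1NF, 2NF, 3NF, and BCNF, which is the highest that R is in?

2NF

Candidate key: {SubscriberID, TowerID}. Prime attributes: {SubscriberID, TowerID}.
Region --> BillingCycle: {Region}⁺ = {BillingCycle, Region, SIM}, which is not all of the attributes, so the left side is not a superkey — BCNF is violated.
Region --> BillingCycle determines the non-prime attribute {BillingCycle} from a non-superkey — 3NF is violated.
No proper subset of a key has a non-prime attribute in its closure, so there is no partial dependency; 2NF holds.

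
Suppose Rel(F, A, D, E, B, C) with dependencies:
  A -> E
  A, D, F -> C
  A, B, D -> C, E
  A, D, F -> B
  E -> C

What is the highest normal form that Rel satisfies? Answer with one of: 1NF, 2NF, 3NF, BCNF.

Candidate key: {A, D, F}. Prime attributes: {A, D, F}.
A -> E: {A}⁺ = {A, C, E}, which is not all of the attributes, so the left side is not a superkey — BCNF is violated.
Because {E} is non-prime and the left side of A -> E is not a superkey, the relation is not in 3NF.
Since {A} ⊂ {A, D, F} and {A}⁺ ⊇ {C, E} with {C, E} non-prime, there is a partial dependency; 2NF fails.

1NF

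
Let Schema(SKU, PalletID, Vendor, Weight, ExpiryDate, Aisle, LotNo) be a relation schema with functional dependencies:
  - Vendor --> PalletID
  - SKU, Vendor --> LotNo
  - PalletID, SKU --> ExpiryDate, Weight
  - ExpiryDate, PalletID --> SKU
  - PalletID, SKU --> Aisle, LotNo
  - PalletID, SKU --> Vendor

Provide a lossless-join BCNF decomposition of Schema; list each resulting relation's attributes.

Candidate keys of the original relation: {ExpiryDate, PalletID}, {ExpiryDate, Vendor}, {PalletID, SKU}, {SKU, Vendor}.
{Aisle, ExpiryDate, LotNo, PalletID, SKU, Vendor, Weight}: {Vendor} determines {PalletID, Vendor} here but is not a superkey — split on Vendor --> PalletID, giving {PalletID, Vendor} and {Aisle, ExpiryDate, LotNo, SKU, Vendor, Weight}.
{PalletID, Vendor} is in BCNF.
{Aisle, ExpiryDate, LotNo, SKU, Vendor, Weight} is in BCNF.

{Aisle, ExpiryDate, LotNo, SKU, Vendor, Weight}; {PalletID, Vendor}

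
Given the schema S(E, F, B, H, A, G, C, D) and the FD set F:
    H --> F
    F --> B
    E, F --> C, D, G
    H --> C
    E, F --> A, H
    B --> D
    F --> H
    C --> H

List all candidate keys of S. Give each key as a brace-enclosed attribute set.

{C, E}, {E, F}, {E, H}

Attributes never on any right-hand side: {E} — every candidate key must contain it.
{C, E}⁺ = {A, B, C, D, E, F, G, H} — all of the relation — so {C, E} is a candidate key.
{E, F}⁺ = {A, B, C, D, E, F, G, H} — all of the relation — so {E, F} is a candidate key.
{E, H}⁺ = {A, B, C, D, E, F, G, H} — all of the relation — so {E, H} is a candidate key.
No proper subset of any of these is a key, and no other minimal superkey exists.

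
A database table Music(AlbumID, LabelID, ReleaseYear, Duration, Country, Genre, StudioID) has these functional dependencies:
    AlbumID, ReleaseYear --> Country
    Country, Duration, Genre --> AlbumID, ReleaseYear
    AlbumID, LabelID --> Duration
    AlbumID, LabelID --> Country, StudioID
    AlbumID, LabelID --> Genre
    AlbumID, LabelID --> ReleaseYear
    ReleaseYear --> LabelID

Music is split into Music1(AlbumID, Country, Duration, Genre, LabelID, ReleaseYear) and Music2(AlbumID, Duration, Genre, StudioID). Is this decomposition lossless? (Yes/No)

Music1 ∩ Music2 = {AlbumID, Duration, Genre}; its closure under F is {AlbumID, Duration, Genre}.
Neither Music1 nor Music2 is contained in that closure, so the decomposition is lossy.

No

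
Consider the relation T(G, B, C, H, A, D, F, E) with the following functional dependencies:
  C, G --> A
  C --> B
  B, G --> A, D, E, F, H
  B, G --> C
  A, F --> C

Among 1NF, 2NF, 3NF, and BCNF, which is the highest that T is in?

3NF

Candidate keys: {A, F, G}, {B, G}, {C, G}. Prime attributes: {A, B, C, F, G}.
C --> B breaks BCNF: {C}⁺ = {B, C}, so {C} is not a superkey.
Since {B} ⊆ prime attributes and every other non-superkey FD also has a prime right side, the schema is in 3NF.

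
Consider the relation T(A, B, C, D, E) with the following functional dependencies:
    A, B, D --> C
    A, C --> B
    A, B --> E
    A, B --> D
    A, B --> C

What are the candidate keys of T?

{A} never appears on the right of any FD, so every key must include it.
{A, B}⁺ = {A, B, C, D, E}, which is every attribute, so {A, B} is a candidate key.
{A, C}⁺ = {A, B, C, D, E}, which is every attribute, so {A, C} is a candidate key.
No proper subset of any of these is a key, and no other minimal superkey exists.

{A, B}, {A, C}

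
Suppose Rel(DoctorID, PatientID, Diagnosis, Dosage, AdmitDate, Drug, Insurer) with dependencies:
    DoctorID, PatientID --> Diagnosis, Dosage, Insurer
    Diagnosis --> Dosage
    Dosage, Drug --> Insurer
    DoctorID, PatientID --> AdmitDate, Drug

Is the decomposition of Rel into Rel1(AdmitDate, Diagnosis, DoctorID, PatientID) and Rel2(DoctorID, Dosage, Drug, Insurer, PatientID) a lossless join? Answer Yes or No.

The shared attributes are {DoctorID, PatientID} and {DoctorID, PatientID}⁺ = {AdmitDate, Diagnosis, DoctorID, Dosage, Drug, Insurer, PatientID}.
This includes all of Rel1, so the common attributes are a superkey of Rel1 — the join is lossless.

Yes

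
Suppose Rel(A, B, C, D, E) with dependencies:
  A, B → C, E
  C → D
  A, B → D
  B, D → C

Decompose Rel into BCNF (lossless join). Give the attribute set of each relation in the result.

{A, B, C, E}; {C, D}

Candidate key of the original relation: {A, B}.
Within {A, B, C, D, E}: {C}⁺ ∩ {A, B, C, D, E} = {C, D}, not the whole set, so C → D violates BCNF; decompose into {C, D} and {A, B, C, E}.
{C, D} is in BCNF.
{A, B, C, E} is in BCNF.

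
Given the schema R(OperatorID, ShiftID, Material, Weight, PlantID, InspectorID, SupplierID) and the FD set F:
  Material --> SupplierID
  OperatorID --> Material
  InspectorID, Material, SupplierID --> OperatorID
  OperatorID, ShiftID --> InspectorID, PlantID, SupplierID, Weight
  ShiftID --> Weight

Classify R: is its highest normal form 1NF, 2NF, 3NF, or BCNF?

Candidate keys: {InspectorID, Material, ShiftID}, {OperatorID, ShiftID}. Prime attributes: {InspectorID, Material, OperatorID, ShiftID}.
Material --> SupplierID breaks BCNF: {Material}⁺ = {Material, SupplierID}, so {Material} is not a superkey.
Material --> SupplierID has non-prime {SupplierID} on the right and a non-superkey on the left, so 3NF fails.
Since {OperatorID} ⊂ {OperatorID, ShiftID} and {OperatorID}⁺ ⊇ {SupplierID} with {SupplierID} non-prime, there is a partial dependency; 2NF fails.

1NF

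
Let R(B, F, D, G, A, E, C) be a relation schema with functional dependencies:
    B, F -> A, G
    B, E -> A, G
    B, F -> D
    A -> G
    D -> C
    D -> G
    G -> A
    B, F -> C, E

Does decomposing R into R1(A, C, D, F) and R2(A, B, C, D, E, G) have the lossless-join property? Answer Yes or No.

No

R1 ∩ R2 = {A, C, D}; its closure under F is {A, C, D, G}.
Neither R1 nor R2 is contained in that closure, so the decomposition is lossy.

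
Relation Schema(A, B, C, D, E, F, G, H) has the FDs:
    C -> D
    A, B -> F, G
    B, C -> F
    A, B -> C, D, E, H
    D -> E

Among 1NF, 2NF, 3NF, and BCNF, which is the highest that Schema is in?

Candidate key: {A, B}. Prime attributes: {A, B}.
For C -> D we have {C}⁺ = {C, D, E}; {C} is not a superkey, so BCNF fails.
C -> D determines the non-prime attribute {D} from a non-superkey — 3NF is violated.
No non-prime attribute depends on a proper subset of any candidate key, so 2NF holds.

2NF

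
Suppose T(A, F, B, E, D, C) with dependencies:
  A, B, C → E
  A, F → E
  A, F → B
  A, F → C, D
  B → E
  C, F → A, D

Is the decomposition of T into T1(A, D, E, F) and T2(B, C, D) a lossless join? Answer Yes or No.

No

Common attributes: {D}; their closure is {D}.
Neither T1 nor T2 is contained in that closure, so the decomposition is lossy.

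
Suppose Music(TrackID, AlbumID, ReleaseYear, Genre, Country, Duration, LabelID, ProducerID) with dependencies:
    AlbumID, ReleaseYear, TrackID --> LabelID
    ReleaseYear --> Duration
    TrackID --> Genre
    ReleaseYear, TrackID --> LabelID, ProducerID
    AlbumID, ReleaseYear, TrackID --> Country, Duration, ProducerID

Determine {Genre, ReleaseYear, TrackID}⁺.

{Duration, Genre, LabelID, ProducerID, ReleaseYear, TrackID}

Start with {Genre, ReleaseYear, TrackID}.
ReleaseYear --> Duration applies; add {Duration} → now {Duration, Genre, ReleaseYear, TrackID}.
ReleaseYear, TrackID --> LabelID, ProducerID applies; add {LabelID, ProducerID} → now {Duration, Genre, LabelID, ProducerID, ReleaseYear, TrackID}.
No further FD applies.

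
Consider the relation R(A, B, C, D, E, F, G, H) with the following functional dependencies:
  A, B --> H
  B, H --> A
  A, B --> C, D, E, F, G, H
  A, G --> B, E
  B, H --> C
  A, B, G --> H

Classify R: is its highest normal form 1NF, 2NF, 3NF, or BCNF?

Candidate keys: {A, B}, {A, G}, {B, H}. Prime attributes: {A, B, G, H}.
The left-hand side of every FD is a superkey, so BCNF is satisfied.

BCNF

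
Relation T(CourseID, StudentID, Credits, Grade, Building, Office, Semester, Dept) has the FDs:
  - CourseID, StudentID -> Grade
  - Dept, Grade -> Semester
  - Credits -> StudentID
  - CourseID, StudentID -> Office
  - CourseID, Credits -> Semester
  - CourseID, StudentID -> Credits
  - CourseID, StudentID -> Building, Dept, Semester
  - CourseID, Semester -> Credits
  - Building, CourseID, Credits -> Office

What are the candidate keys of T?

No FD produces {CourseID}, so it must be in every candidate key.
{CourseID, Credits}⁺ = {Building, CourseID, Credits, Dept, Grade, Office, Semester, StudentID} — all of the relation — so {CourseID, Credits} is a candidate key.
{CourseID, Semester}⁺ = {Building, CourseID, Credits, Dept, Grade, Office, Semester, StudentID} — all of the relation — so {CourseID, Semester} is a candidate key.
{CourseID, StudentID}⁺ = {Building, CourseID, Credits, Dept, Grade, Office, Semester, StudentID} — all of the relation — so {CourseID, StudentID} is a candidate key.
{CourseID, Dept, Grade}⁺ = {Building, CourseID, Credits, Dept, Grade, Office, Semester, StudentID} — all of the relation — so {CourseID, Dept, Grade} is a candidate key.
Any other superkey properly contains one of these, so there are no further candidate keys.

{CourseID, Credits}, {CourseID, Dept, Grade}, {CourseID, Semester}, {CourseID, StudentID}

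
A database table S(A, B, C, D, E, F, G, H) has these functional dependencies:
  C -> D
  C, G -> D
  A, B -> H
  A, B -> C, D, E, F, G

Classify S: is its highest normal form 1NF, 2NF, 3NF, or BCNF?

Candidate key: {A, B}. Prime attributes: {A, B}.
C -> D: {C}⁺ = {C, D}, which is not all of the attributes, so the left side is not a superkey — BCNF is violated.
C -> D determines the non-prime attribute {D} from a non-superkey — 3NF is violated.
Checking every proper subset of each key, none determines a non-prime attribute — 2NF is satisfied.

2NF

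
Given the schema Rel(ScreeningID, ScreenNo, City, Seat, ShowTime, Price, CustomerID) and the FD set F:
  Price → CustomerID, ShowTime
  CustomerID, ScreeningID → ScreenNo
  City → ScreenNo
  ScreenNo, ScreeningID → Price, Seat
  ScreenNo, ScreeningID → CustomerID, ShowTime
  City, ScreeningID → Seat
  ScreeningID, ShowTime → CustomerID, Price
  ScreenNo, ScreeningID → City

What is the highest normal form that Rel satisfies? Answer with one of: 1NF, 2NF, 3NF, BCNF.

Candidate keys: {City, ScreeningID}, {CustomerID, ScreeningID}, {Price, ScreeningID}, {ScreenNo, ScreeningID}, {ScreeningID, ShowTime}. Prime attributes: {City, CustomerID, Price, ScreenNo, ScreeningID, ShowTime}.
Price → CustomerID, ShowTime breaks BCNF: {Price}⁺ = {CustomerID, Price, ShowTime}, so {Price} is not a superkey.
But every attribute on its right side ({CustomerID, ShowTime}) is prime, and the same holds for every other non-superkey FD, so 3NF still holds.

3NF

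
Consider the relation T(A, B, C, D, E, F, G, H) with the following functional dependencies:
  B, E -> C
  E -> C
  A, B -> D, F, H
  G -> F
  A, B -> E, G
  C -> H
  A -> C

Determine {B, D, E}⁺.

{B, C, D, E, H}

Start with {B, D, E}.
B, E -> C applies; add {C} → now {B, C, D, E}.
C -> H applies; add {H} → now {B, C, D, E, H}.
No further FD applies.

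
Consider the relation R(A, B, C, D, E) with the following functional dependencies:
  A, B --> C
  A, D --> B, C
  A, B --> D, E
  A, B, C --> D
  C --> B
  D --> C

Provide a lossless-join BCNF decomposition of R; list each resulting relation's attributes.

{A, D, E}; {B, C}; {C, D}

Candidate keys of the original relation: {A, B}, {A, C}, {A, D}.
{A, B, C, D, E}: {C} determines {B, C} here but is not a superkey — split on C --> B, giving {B, C} and {A, C, D, E}.
{B, C}: every determinant is a superkey — BCNF.
{A, C, D, E}: {D} determines {C, D} here but is not a superkey — split on D --> C, giving {C, D} and {A, D, E}.
{C, D}: every determinant is a superkey — BCNF.
{A, D, E}: every determinant is a superkey — BCNF.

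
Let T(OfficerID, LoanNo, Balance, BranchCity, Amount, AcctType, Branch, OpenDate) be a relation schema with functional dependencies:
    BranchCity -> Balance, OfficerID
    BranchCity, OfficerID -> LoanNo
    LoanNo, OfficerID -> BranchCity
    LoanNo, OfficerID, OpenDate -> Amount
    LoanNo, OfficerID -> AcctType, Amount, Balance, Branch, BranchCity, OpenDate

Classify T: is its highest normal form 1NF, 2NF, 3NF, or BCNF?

Candidate keys: {BranchCity}, {LoanNo, OfficerID}. Prime attributes: {BranchCity, LoanNo, OfficerID}.
Every FD has a superkey on the left, so the relation is in BCNF.

BCNF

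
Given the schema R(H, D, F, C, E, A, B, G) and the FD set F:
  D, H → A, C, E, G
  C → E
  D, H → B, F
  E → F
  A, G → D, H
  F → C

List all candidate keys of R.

{A, G}⁺ = {A, B, C, D, E, F, G, H} — all of the relation — so {A, G} is a candidate key.
{D, H}⁺ = {A, B, C, D, E, F, G, H} — all of the relation — so {D, H} is a candidate key.
Any other superkey properly contains one of these, so there are no further candidate keys.

{A, G}, {D, H}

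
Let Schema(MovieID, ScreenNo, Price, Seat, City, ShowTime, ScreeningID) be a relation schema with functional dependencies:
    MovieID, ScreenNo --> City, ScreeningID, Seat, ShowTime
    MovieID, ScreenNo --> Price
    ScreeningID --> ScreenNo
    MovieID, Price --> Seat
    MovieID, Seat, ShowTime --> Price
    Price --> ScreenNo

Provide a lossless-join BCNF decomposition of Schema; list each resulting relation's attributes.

Candidate keys of the original relation: {MovieID, Price}, {MovieID, ScreenNo}, {MovieID, ScreeningID}, {MovieID, Seat, ShowTime}.
In {City, MovieID, Price, ScreenNo, ScreeningID, Seat, ShowTime}, {ScreeningID} is not a superkey ({ScreeningID}⁺ restricted to this set is {ScreenNo, ScreeningID}), so split on ScreeningID --> ScreenNo into {ScreenNo, ScreeningID} and {City, MovieID, Price, ScreeningID, Seat, ShowTime}.
{ScreenNo, ScreeningID}: every determinant is a superkey — BCNF.
{City, MovieID, Price, ScreeningID, Seat, ShowTime}: every determinant is a superkey — BCNF.

{City, MovieID, Price, ScreeningID, Seat, ShowTime}; {ScreenNo, ScreeningID}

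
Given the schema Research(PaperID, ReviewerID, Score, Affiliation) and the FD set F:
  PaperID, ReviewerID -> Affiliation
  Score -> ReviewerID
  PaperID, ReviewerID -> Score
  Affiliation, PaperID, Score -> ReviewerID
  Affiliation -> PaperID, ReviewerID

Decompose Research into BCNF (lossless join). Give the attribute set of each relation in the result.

{Affiliation, PaperID, Score}; {ReviewerID, Score}

Candidate keys of the original relation: {Affiliation}, {PaperID, ReviewerID}, {PaperID, Score}.
In {Affiliation, PaperID, ReviewerID, Score}, {Score} is not a superkey ({Score}⁺ restricted to this set is {ReviewerID, Score}), so split on Score -> ReviewerID into {ReviewerID, Score} and {Affiliation, PaperID, Score}.
{ReviewerID, Score} is in BCNF.
{Affiliation, PaperID, Score} is in BCNF.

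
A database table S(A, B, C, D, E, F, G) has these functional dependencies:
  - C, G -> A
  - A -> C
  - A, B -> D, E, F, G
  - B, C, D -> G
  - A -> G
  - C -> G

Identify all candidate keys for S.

No FD produces {B}, so it must be in every candidate key.
{A, B} is a candidate key since {A, B}⁺ = {A, B, C, D, E, F, G} covers every attribute.
{B, C} is a candidate key since {B, C}⁺ = {A, B, C, D, E, F, G} covers every attribute.
No proper subset of any of these is a key, and no other minimal superkey exists.

{A, B}, {B, C}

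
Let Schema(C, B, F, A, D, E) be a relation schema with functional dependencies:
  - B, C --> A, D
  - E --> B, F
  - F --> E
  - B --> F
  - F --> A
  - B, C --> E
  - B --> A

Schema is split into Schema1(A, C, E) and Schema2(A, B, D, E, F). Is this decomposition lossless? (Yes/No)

The shared attributes are {A, E} and {A, E}⁺ = {A, B, E, F}.
Schema1 ⊄ {A, B, E, F} and Schema2 ⊄ {A, B, E, F}, so the split is lossy.

No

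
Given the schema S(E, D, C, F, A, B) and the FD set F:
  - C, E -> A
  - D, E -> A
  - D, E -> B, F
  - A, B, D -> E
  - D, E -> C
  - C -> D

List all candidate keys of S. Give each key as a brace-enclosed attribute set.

Closure of {C, E} is {A, B, C, D, E, F}, the whole schema; {C, E} is a candidate key.
Closure of {D, E} is {A, B, C, D, E, F}, the whole schema; {D, E} is a candidate key.
Closure of {A, B, C} is {A, B, C, D, E, F}, the whole schema; {A, B, C} is a candidate key.
Closure of {A, B, D} is {A, B, C, D, E, F}, the whole schema; {A, B, D} is a candidate key.
Any other superkey properly contains one of these, so there are no further candidate keys.

{A, B, C}, {A, B, D}, {C, E}, {D, E}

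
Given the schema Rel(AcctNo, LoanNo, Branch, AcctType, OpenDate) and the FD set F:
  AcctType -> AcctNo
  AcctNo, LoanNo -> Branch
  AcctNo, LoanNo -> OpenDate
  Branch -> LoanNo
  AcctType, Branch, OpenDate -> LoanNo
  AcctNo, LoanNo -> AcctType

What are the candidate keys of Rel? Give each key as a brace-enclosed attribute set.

{AcctNo, Branch}⁺ = {AcctNo, AcctType, Branch, LoanNo, OpenDate} — all of the relation — so {AcctNo, Branch} is a candidate key.
{AcctNo, LoanNo}⁺ = {AcctNo, AcctType, Branch, LoanNo, OpenDate} — all of the relation — so {AcctNo, LoanNo} is a candidate key.
{AcctType, Branch}⁺ = {AcctNo, AcctType, Branch, LoanNo, OpenDate} — all of the relation — so {AcctType, Branch} is a candidate key.
{AcctType, LoanNo}⁺ = {AcctNo, AcctType, Branch, LoanNo, OpenDate} — all of the relation — so {AcctType, LoanNo} is a candidate key.
No proper subset of any of these is a key, and no other minimal superkey exists.

{AcctNo, Branch}, {AcctNo, LoanNo}, {AcctType, Branch}, {AcctType, LoanNo}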